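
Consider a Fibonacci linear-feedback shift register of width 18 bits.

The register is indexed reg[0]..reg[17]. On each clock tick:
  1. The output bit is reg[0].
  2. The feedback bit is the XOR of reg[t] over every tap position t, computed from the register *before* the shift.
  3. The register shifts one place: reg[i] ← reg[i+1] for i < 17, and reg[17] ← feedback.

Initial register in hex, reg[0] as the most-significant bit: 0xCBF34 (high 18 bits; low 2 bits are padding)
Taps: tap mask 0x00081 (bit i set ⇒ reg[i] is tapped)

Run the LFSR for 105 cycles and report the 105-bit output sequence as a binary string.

step | reg (before) | out | fb
   0 | 110010111111001101 | 1 | 0
   1 | 100101111110011010 | 1 | 0
   2 | 001011111100110100 | 0 | 1
   3 | 010111111001101001 | 0 | 1
   4 | 101111110011010011 | 1 | 0
   5 | 011111100110100110 | 0 | 0
   6 | 111111001101001100 | 1 | 1
   7 | 111110011010011001 | 1 | 0
   8 | 111100110100110010 | 1 | 0
   9 | 111001101001100100 | 1 | 1
  10 | 110011010011001001 | 1 | 0
  11 | 100110100110010010 | 1 | 1
  12 | 001101001100100101 | 0 | 0
  13 | 011010011001001010 | 0 | 1
  14 | 110100110010010101 | 1 | 0
  15 | 101001100100101010 | 1 | 1
  16 | 010011001001010101 | 0 | 0
  17 | 100110010010101010 | 1 | 0
  18 | 001100100101010100 | 0 | 0
  19 | 011001001010101000 | 0 | 0
  20 | 110010010101010000 | 1 | 0
  21 | 100100101010100000 | 1 | 1
  22 | 001001010101000001 | 0 | 1
  23 | 010010101010000011 | 0 | 0
  24 | 100101010100000110 | 1 | 0
  25 | 001010101000001100 | 0 | 0
  26 | 010101010000011000 | 0 | 1
  27 | 101010100000110001 | 1 | 1
  28 | 010101000001100011 | 0 | 0
  29 | 101010000011000110 | 1 | 1
  30 | 010100000110001101 | 0 | 0
  31 | 101000001100011010 | 1 | 1
  32 | 010000011000110101 | 0 | 1
  33 | 100000110001101011 | 1 | 0
  34 | 000001100011010110 | 0 | 0
  35 | 000011000110101100 | 0 | 0
  36 | 000110001101011000 | 0 | 0
  37 | 001100011010110000 | 0 | 1
  38 | 011000110101100001 | 0 | 1
  39 | 110001101011000011 | 1 | 1
  40 | 100011010110000111 | 1 | 0
  41 | 000110101100001110 | 0 | 0
  42 | 001101011000011100 | 0 | 1
  43 | 011010110000111001 | 0 | 1
  44 | 110101100001110011 | 1 | 1
  45 | 101011000011100111 | 1 | 1
  46 | 010110000111001111 | 0 | 0
  47 | 101100001110011110 | 1 | 1
  48 | 011000011100111101 | 0 | 1
  49 | 110000111001111011 | 1 | 0
  50 | 100001110011110110 | 1 | 0
  51 | 000011100111101100 | 0 | 0
  52 | 000111001111011000 | 0 | 0
  53 | 001110011110110000 | 0 | 1
  54 | 011100111101100001 | 0 | 1
  55 | 111001111011000011 | 1 | 0
  56 | 110011110110000110 | 1 | 0
  57 | 100111101100001100 | 1 | 1
  58 | 001111011000011001 | 0 | 1
  59 | 011110110000110011 | 0 | 1
  60 | 111101100001100111 | 1 | 1
  61 | 111011000011001111 | 1 | 1
  62 | 110110000110011111 | 1 | 1
  63 | 101100001100111111 | 1 | 1
  64 | 011000011001111111 | 0 | 1
  65 | 110000110011111111 | 1 | 0
  66 | 100001100111111110 | 1 | 1
  67 | 000011001111111101 | 0 | 0
  68 | 000110011111111010 | 0 | 1
  69 | 001100111111110101 | 0 | 1
  70 | 011001111111101011 | 0 | 1
  71 | 110011111111010111 | 1 | 0
  72 | 100111111110101110 | 1 | 0
  73 | 001111111101011100 | 0 | 1
  74 | 011111111010111001 | 0 | 1
  75 | 111111110101110011 | 1 | 0
  76 | 111111101011100110 | 1 | 1
  77 | 111111010111001101 | 1 | 0
  78 | 111110101110011010 | 1 | 1
  79 | 111101011100110101 | 1 | 0
  80 | 111010111001101010 | 1 | 0
  81 | 110101110011010100 | 1 | 0
  82 | 101011100110101000 | 1 | 1
  83 | 010111001101010001 | 0 | 0
  84 | 101110011010100010 | 1 | 0
  85 | 011100110101000100 | 0 | 1
  86 | 111001101010001001 | 1 | 1
  87 | 110011010100010011 | 1 | 0
  88 | 100110101000100110 | 1 | 1
  89 | 001101010001001101 | 0 | 1
  90 | 011010100010011011 | 0 | 0
  91 | 110101000100110110 | 1 | 1
  92 | 101010001001101101 | 1 | 1
  93 | 010100010011011011 | 0 | 1
  94 | 101000100110110111 | 1 | 1
  95 | 010001001101101111 | 0 | 0
  96 | 100010011011011110 | 1 | 0
  97 | 000100110110111100 | 0 | 1
  98 | 001001101101111001 | 0 | 0
  99 | 010011011011110010 | 0 | 1
 100 | 100110110111100101 | 1 | 0
 101 | 001101101111001010 | 0 | 0
 102 | 011011011110010100 | 0 | 1
 103 | 110110111100101001 | 1 | 0
 104 | 101101111001010010 | 1 | 0

110010111111001101001100100101010100000110001101011000011100111101100001100111111110101110011010100010011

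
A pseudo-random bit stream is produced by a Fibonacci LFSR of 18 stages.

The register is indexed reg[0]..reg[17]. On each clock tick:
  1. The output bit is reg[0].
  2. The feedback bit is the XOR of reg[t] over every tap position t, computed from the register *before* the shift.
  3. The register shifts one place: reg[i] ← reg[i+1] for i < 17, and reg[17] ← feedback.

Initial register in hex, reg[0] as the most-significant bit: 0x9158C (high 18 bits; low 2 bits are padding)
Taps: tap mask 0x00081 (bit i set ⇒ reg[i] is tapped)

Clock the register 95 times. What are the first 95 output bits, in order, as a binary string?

10010001010110001100111101001111110110100010100010110011100111000101111101101100111110100100010

tick  register→output (feedback)
  0  100100010101100011→1 (0)
  1  001000101011000110→0 (0)
  2  010001010110001100→0 (1)
  3  100010101100011001→1 (1)
  4  000101011000110011→0 (1)
  5  001010110001100111→0 (1)
  6  010101100011001111→0 (0)
  7  101011000110011110→1 (1)
  8  010110001100111101→0 (0)
  9  101100011001111010→1 (0)
 10  011000110011110100→0 (1)
 11  110001100111101001→1 (1)
 12  100011001111010011→1 (1)
 13  000110011110100111→0 (1)
 14  001100111101001111→0 (1)
 15  011001111010011111→0 (1)
 16  110011110100111111→1 (0)
 17  100111101001111110→1 (1)
 18  001111010011111101→0 (1)
 19  011110100111111011→0 (0)
 20  111101001111110110→1 (1)
 21  111010011111101101→1 (0)
 22  110100111111011010→1 (0)
 23  101001111110110100→1 (0)
 24  010011111101101000→0 (1)
 25  100111111011010001→1 (0)
 26  001111110110100010→0 (1)
 27  011111101101000101→0 (0)
 28  111111011010001010→1 (0)
 29  111110110100010100→1 (0)
 30  111101101000101000→1 (1)
 31  111011010001010001→1 (0)
 32  110110100010100010→1 (1)
 33  101101000101000101→1 (1)
 34  011010001010001011→0 (0)
 35  110100010100010110→1 (0)
 36  101000101000101100→1 (1)
 37  010001010001011001→0 (1)
 38  100010100010110011→1 (1)
 39  000101000101100111→0 (0)
 40  001010001011001110→0 (0)
 41  010100010110011100→0 (1)
 42  101000101100111001→1 (1)
 43  010001011001110011→0 (1)
 44  100010110011100111→1 (0)
 45  000101100111001110→0 (0)
 46  001011001110011100→0 (0)
 47  010110011100111000→0 (1)
 48  101100111001110001→1 (0)
 49  011001110011100010→0 (1)
 50  110011100111000101→1 (1)
 51  100111001110001011→1 (1)
 52  001110011100010111→0 (1)
 53  011100111000101111→0 (1)
 54  111001110001011111→1 (0)
 55  110011100010111110→1 (1)
 56  100111000101111101→1 (1)
 57  001110001011111011→0 (0)
 58  011100010111110110→0 (1)
 59  111000101111101101→1 (1)
 60  110001011111011011→1 (0)
 61  100010111110110110→1 (0)
 62  000101111101101100→0 (1)
 63  001011111011011001→0 (1)
 64  010111110110110011→0 (1)
 65  101111101101100111→1 (1)
 66  011111011011001111→0 (1)
 67  111110110110011111→1 (0)
 68  111101101100111110→1 (1)
 69  111011011001111101→1 (0)
 70  110110110011111010→1 (0)
 71  101101100111110100→1 (1)
 72  011011001111101001→0 (0)
 73  110110011111010010→1 (0)
 74  101100111110100100→1 (0)
 75  011001111101001000→0 (1)
 76  110011111010010001→1 (0)
 77  100111110100100010→1 (0)
 78  001111101001000100→0 (0)
 79  011111010010001000→0 (1)
 80  111110100100010001→1 (1)
 81  111101001000100011→1 (1)
 82  111010010001000111→1 (0)
 83  110100100010001110→1 (1)
 84  101001000100011101→1 (1)
 85  010010001000111011→0 (0)
 86  100100010001110110→1 (0)
 87  001000100011101100→0 (0)
 88  010001000111011000→0 (0)
 89  100010001110110000→1 (1)
 90  000100011101100001→0 (1)
 91  001000111011000011→0 (1)
 92  010001110110000111→0 (1)
 93  100011101100001111→1 (1)
 94  000111011000011111→0 (1)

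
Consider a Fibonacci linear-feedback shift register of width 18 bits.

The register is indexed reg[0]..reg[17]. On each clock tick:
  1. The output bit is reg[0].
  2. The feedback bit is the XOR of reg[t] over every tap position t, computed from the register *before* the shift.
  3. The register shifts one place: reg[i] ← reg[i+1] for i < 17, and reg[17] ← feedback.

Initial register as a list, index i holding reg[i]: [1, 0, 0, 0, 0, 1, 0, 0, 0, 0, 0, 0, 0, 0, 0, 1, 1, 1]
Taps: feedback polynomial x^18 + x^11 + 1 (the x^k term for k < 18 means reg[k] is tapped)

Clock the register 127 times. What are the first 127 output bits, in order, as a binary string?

1000010000000001111000101100010111110011010101111101001101110011000100101111100100110110110100111110101001100000001110101110110

k : reg_k → out_k, fb_k
0: 100001000000000111 → 1, fb=1
1: 000010000000001111 → 0, fb=0
2: 000100000000011110 → 0, fb=0
3: 001000000000111100 → 0, fb=0
4: 010000000001111000 → 0, fb=1
5: 100000000011110001 → 1, fb=0
6: 000000000111100010 → 0, fb=1
7: 000000001111000101 → 0, fb=1
8: 000000011110001011 → 0, fb=0
9: 000000111100010110 → 0, fb=0
10: 000001111000101100 → 0, fb=0
11: 000011110001011000 → 0, fb=1
12: 000111100010110001 → 0, fb=0
13: 001111000101100010 → 0, fb=1
14: 011110001011000101 → 0, fb=1
15: 111100010110001011 → 1, fb=1
16: 111000101100010111 → 1, fb=1
17: 110001011000101111 → 1, fb=1
18: 100010110001011111 → 1, fb=0
19: 000101100010111110 → 0, fb=0
20: 001011000101111100 → 0, fb=1
21: 010110001011111001 → 0, fb=1
22: 101100010111110011 → 1, fb=0
23: 011000101111100110 → 0, fb=1
24: 110001011111001101 → 1, fb=0
25: 100010111110011010 → 1, fb=1
26: 000101111100110101 → 0, fb=0
27: 001011111001101010 → 0, fb=1
28: 010111110011010101 → 0, fb=1
29: 101111100110101011 → 1, fb=1
30: 011111001101010111 → 0, fb=1
31: 111110011010101111 → 1, fb=1
32: 111100110101011111 → 1, fb=0
33: 111001101010111110 → 1, fb=1
34: 110011010101111101 → 1, fb=0
35: 100110101011111010 → 1, fb=0
36: 001101010111110100 → 0, fb=1
37: 011010101111101001 → 0, fb=1
38: 110101011111010011 → 1, fb=0
39: 101010111110100110 → 1, fb=1
40: 010101111101001101 → 0, fb=1
41: 101011111010011011 → 1, fb=1
42: 010111110100110111 → 0, fb=0
43: 101111101001101110 → 1, fb=0
44: 011111010011011100 → 0, fb=1
45: 111110100110111001 → 1, fb=1
46: 111101001101110011 → 1, fb=0
47: 111010011011100110 → 1, fb=0
48: 110100110111001100 → 1, fb=0
49: 101001101110011000 → 1, fb=1
50: 010011011100110001 → 0, fb=0
51: 100110111001100010 → 1, fb=0
52: 001101110011000100 → 0, fb=1
53: 011011100110001001 → 0, fb=0
54: 110111001100010010 → 1, fb=1
55: 101110011000100101 → 1, fb=1
56: 011100110001001011 → 0, fb=1
57: 111001100010010111 → 1, fb=1
58: 110011000100101111 → 1, fb=1
59: 100110001001011111 → 1, fb=0
60: 001100010010111110 → 0, fb=0
61: 011000100101111100 → 0, fb=1
62: 110001001011111001 → 1, fb=0
63: 100010010111110010 → 1, fb=0
64: 000100101111100100 → 0, fb=1
65: 001001011111001001 → 0, fb=1
66: 010010111110010011 → 0, fb=0
67: 100101111100100110 → 1, fb=1
68: 001011111001001101 → 0, fb=1
69: 010111110010011011 → 0, fb=0
70: 101111100100110110 → 1, fb=1
71: 011111001001101101 → 0, fb=1
72: 111110010011011011 → 1, fb=0
73: 111100100110110110 → 1, fb=1
74: 111001001101101101 → 1, fb=0
75: 110010011011011010 → 1, fb=0
76: 100100110110110100 → 1, fb=1
77: 001001101101101001 → 0, fb=1
78: 010011011011010011 → 0, fb=1
79: 100110110110100111 → 1, fb=1
80: 001101101101001111 → 0, fb=1
81: 011011011010011111 → 0, fb=0
82: 110110110100111110 → 1, fb=1
83: 101101101001111101 → 1, fb=0
84: 011011010011111010 → 0, fb=1
85: 110110100111110101 → 1, fb=0
86: 101101001111101010 → 1, fb=0
87: 011010011111010100 → 0, fb=1
88: 110100111110101001 → 1, fb=1
89: 101001111101010011 → 1, fb=0
90: 010011111010100110 → 0, fb=0
91: 100111110101001100 → 1, fb=0
92: 001111101010011000 → 0, fb=0
93: 011111010100110000 → 0, fb=0
94: 111110101001100000 → 1, fb=0
95: 111101010011000000 → 1, fb=0
96: 111010100110000000 → 1, fb=1
97: 110101001100000001 → 1, fb=1
98: 101010011000000011 → 1, fb=1
99: 010100110000000111 → 0, fb=0
100: 101001100000001110 → 1, fb=1
101: 010011000000011101 → 0, fb=0
102: 100110000000111010 → 1, fb=1
103: 001100000001110101 → 0, fb=1
104: 011000000011101011 → 0, fb=1
105: 110000000111010111 → 1, fb=0
106: 100000001110101110 → 1, fb=1
107: 000000011101011101 → 0, fb=1
108: 000000111010111011 → 0, fb=0
109: 000001110101110110 → 0, fb=1
110: 000011101011101101 → 0, fb=1
111: 000111010111011011 → 0, fb=1
112: 001110101110110111 → 0, fb=0
113: 011101011101101110 → 0, fb=1
114: 111010111011011101 → 1, fb=0
115: 110101110110111010 → 1, fb=1
116: 101011101101110101 → 1, fb=0
117: 010111011011101010 → 0, fb=1
118: 101110110111010101 → 1, fb=0
119: 011101101110101010 → 0, fb=0
120: 111011011101010100 → 1, fb=0
121: 110110111010101000 → 1, fb=1
122: 101101110101010001 → 1, fb=0
123: 011011101010100010 → 0, fb=0
124: 110111010101000100 → 1, fb=0
125: 101110101010001000 → 1, fb=1
126: 011101010100010001 → 0, fb=0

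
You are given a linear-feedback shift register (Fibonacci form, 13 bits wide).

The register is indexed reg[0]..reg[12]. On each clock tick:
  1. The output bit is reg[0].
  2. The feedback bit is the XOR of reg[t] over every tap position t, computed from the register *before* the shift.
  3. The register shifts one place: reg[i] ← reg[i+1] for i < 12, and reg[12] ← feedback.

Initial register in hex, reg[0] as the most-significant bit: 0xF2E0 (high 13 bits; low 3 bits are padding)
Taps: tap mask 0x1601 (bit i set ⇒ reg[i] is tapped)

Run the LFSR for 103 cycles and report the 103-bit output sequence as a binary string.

k : reg_k → out_k, fb_k
0: 1111001011100 → 1, fb=1
1: 1110010111001 → 1, fb=1
2: 1100101110011 → 1, fb=0
3: 1001011100110 → 1, fb=0
4: 0010111001100 → 0, fb=0
5: 0101110011000 → 0, fb=1
6: 1011100110001 → 1, fb=0
7: 0111001100010 → 0, fb=0
8: 1110011000100 → 1, fb=0
9: 1100110001000 → 1, fb=0
10: 1001100010000 → 1, fb=1
11: 0011000100001 → 0, fb=1
12: 0110001000011 → 0, fb=1
13: 1100010000111 → 1, fb=1
14: 1000100001111 → 1, fb=0
15: 0001000011110 → 0, fb=0
16: 0010000111100 → 0, fb=0
17: 0100001111000 → 0, fb=1
18: 1000011110001 → 1, fb=0
19: 0000111100010 → 0, fb=0
20: 0001111000100 → 0, fb=1
21: 0011110001001 → 0, fb=0
22: 0111100010010 → 0, fb=0
23: 1111000100100 → 1, fb=0
24: 1110001001000 → 1, fb=0
25: 1100010010000 → 1, fb=1
26: 1000100100001 → 1, fb=0
27: 0001001000010 → 0, fb=0
28: 0010010000100 → 0, fb=1
29: 0100100001001 → 0, fb=0
30: 1001000010010 → 1, fb=1
31: 0010000100101 → 0, fb=0
32: 0100001001010 → 0, fb=1
33: 1000010010101 → 1, fb=1
34: 0000100101011 → 0, fb=0
35: 0001001010110 → 0, fb=1
36: 0010010101101 → 0, fb=1
37: 0100101011011 → 0, fb=0
38: 1001010110110 → 1, fb=0
39: 0010101101100 → 0, fb=0
40: 0101011011000 → 0, fb=1
41: 1010110110001 → 1, fb=0
42: 0101101100010 → 0, fb=0
43: 1011011000100 → 1, fb=0
44: 0110110001000 → 0, fb=1
45: 1101100010001 → 1, fb=0
46: 1011000100010 → 1, fb=1
47: 0110001000101 → 0, fb=0
48: 1100010001010 → 1, fb=0
49: 1000100010100 → 1, fb=0
50: 0001000101000 → 0, fb=1
51: 0010001010001 → 0, fb=1
52: 0100010100011 → 0, fb=1
53: 1000101000111 → 1, fb=1
54: 0001010001111 → 0, fb=1
55: 0010100011111 → 0, fb=1
56: 0101000111111 → 0, fb=1
57: 1010001111111 → 1, fb=0
58: 0100011111110 → 0, fb=0
59: 1000111111100 → 1, fb=1
60: 0001111111001 → 0, fb=0
61: 0011111110010 → 0, fb=0
62: 0111111100100 → 0, fb=1
63: 1111111001001 → 1, fb=1
64: 1111110010011 → 1, fb=0
65: 1111100100110 → 1, fb=0
66: 1111001001100 → 1, fb=1
67: 1110010011001 → 1, fb=1
68: 1100100110011 → 1, fb=0
69: 1001001100110 → 1, fb=0
70: 0010011001100 → 0, fb=0
71: 0100110011000 → 0, fb=1
72: 1001100110001 → 1, fb=0
73: 0011001100010 → 0, fb=0
74: 0110011000100 → 0, fb=1
75: 1100110001001 → 1, fb=1
76: 1001100010011 → 1, fb=0
77: 0011000100110 → 0, fb=1
78: 0110001001101 → 0, fb=1
79: 1100010011011 → 1, fb=1
80: 1000100110111 → 1, fb=1
81: 0001001101111 → 0, fb=1
82: 0010011011111 → 0, fb=1
83: 0100110111111 → 0, fb=1
84: 1001101111111 → 1, fb=0
85: 0011011111110 → 0, fb=0
86: 0110111111100 → 0, fb=0
87: 1101111111000 → 1, fb=0
88: 1011111110000 → 1, fb=1
89: 0111111100001 → 0, fb=1
90: 1111111000011 → 1, fb=0
91: 1111110000110 → 1, fb=0
92: 1111100001100 → 1, fb=1
93: 1111000011001 → 1, fb=1
94: 1110000110011 → 1, fb=0
95: 1100001100110 → 1, fb=0
96: 1000011001100 → 1, fb=1
97: 0000110011001 → 0, fb=0
98: 0001100110010 → 0, fb=0
99: 0011001100100 → 0, fb=1
100: 0110011001001 → 0, fb=0
101: 1100110010010 → 1, fb=1
102: 1001100100101 → 1, fb=1

1111001011100110001000011110001001000010010101101100010001010001111111001001100110001001101111111000011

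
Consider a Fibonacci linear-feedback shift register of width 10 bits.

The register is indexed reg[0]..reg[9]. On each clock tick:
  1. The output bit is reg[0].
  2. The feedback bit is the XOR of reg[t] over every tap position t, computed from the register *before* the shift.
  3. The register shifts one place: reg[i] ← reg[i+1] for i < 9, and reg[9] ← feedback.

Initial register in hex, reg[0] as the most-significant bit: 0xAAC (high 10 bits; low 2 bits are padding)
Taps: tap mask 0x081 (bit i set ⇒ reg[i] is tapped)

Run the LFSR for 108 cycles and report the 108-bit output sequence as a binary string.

101010101111010000111010010001100101101011001111010110001100111111001010101001100110010100111110100111000010

step | reg (before) | out | fb
   0 | 1010101011 | 1 | 1
   1 | 0101010111 | 0 | 1
   2 | 1010101111 | 1 | 0
   3 | 0101011110 | 0 | 1
   4 | 1010111101 | 1 | 0
   5 | 0101111010 | 0 | 0
   6 | 1011110100 | 1 | 0
   7 | 0111101000 | 0 | 0
   8 | 1111010000 | 1 | 1
   9 | 1110100001 | 1 | 1
  10 | 1101000011 | 1 | 1
  11 | 1010000111 | 1 | 0
  12 | 0100001110 | 0 | 1
  13 | 1000011101 | 1 | 0
  14 | 0000111010 | 0 | 0
  15 | 0001110100 | 0 | 1
  16 | 0011101001 | 0 | 0
  17 | 0111010010 | 0 | 0
  18 | 1110100100 | 1 | 0
  19 | 1101001000 | 1 | 1
  20 | 1010010001 | 1 | 1
  21 | 0100100011 | 0 | 0
  22 | 1001000110 | 1 | 0
  23 | 0010001100 | 0 | 1
  24 | 0100011001 | 0 | 0
  25 | 1000110010 | 1 | 1
  26 | 0001100101 | 0 | 1
  27 | 0011001011 | 0 | 0
  28 | 0110010110 | 0 | 1
  29 | 1100101101 | 1 | 0
  30 | 1001011010 | 1 | 1
  31 | 0010110101 | 0 | 1
  32 | 0101101011 | 0 | 0
  33 | 1011010110 | 1 | 0
  34 | 0110101100 | 0 | 1
  35 | 1101011001 | 1 | 1
  36 | 1010110011 | 1 | 1
  37 | 0101100111 | 0 | 1
  38 | 1011001111 | 1 | 0
  39 | 0110011110 | 0 | 1
  40 | 1100111101 | 1 | 0
  41 | 1001111010 | 1 | 1
  42 | 0011110101 | 0 | 1
  43 | 0111101011 | 0 | 0
  44 | 1111010110 | 1 | 0
  45 | 1110101100 | 1 | 0
  46 | 1101011000 | 1 | 1
  47 | 1010110001 | 1 | 1
  48 | 0101100011 | 0 | 0
  49 | 1011000110 | 1 | 0
  50 | 0110001100 | 0 | 1
  51 | 1100011001 | 1 | 1
  52 | 1000110011 | 1 | 1
  53 | 0001100111 | 0 | 1
  54 | 0011001111 | 0 | 1
  55 | 0110011111 | 0 | 1
  56 | 1100111111 | 1 | 0
  57 | 1001111110 | 1 | 0
  58 | 0011111100 | 0 | 1
  59 | 0111111001 | 0 | 0
  60 | 1111110010 | 1 | 1
  61 | 1111100101 | 1 | 0
  62 | 1111001010 | 1 | 1
  63 | 1110010101 | 1 | 0
  64 | 1100101010 | 1 | 1
  65 | 1001010101 | 1 | 0
  66 | 0010101010 | 0 | 0
  67 | 0101010100 | 0 | 1
  68 | 1010101001 | 1 | 1
  69 | 0101010011 | 0 | 0
  70 | 1010100110 | 1 | 0
  71 | 0101001100 | 0 | 1
  72 | 1010011001 | 1 | 1
  73 | 0100110011 | 0 | 0
  74 | 1001100110 | 1 | 0
  75 | 0011001100 | 0 | 1
  76 | 0110011001 | 0 | 0
  77 | 1100110010 | 1 | 1
  78 | 1001100101 | 1 | 0
  79 | 0011001010 | 0 | 0
  80 | 0110010100 | 0 | 1
  81 | 1100101001 | 1 | 1
  82 | 1001010011 | 1 | 1
  83 | 0010100111 | 0 | 1
  84 | 0101001111 | 0 | 1
  85 | 1010011111 | 1 | 0
  86 | 0100111110 | 0 | 1
  87 | 1001111101 | 1 | 0
  88 | 0011111010 | 0 | 0
  89 | 0111110100 | 0 | 1
  90 | 1111101001 | 1 | 1
  91 | 1111010011 | 1 | 1
  92 | 1110100111 | 1 | 0
  93 | 1101001110 | 1 | 0
  94 | 1010011100 | 1 | 0
  95 | 0100111000 | 0 | 0
  96 | 1001110000 | 1 | 1
  97 | 0011100001 | 0 | 0
  98 | 0111000010 | 0 | 0
  99 | 1110000100 | 1 | 0
 100 | 1100001000 | 1 | 1
 101 | 1000010001 | 1 | 1
 102 | 0000100011 | 0 | 0
 103 | 0001000110 | 0 | 1
 104 | 0010001101 | 0 | 1
 105 | 0100011011 | 0 | 0
 106 | 1000110110 | 1 | 0
 107 | 0001101100 | 0 | 1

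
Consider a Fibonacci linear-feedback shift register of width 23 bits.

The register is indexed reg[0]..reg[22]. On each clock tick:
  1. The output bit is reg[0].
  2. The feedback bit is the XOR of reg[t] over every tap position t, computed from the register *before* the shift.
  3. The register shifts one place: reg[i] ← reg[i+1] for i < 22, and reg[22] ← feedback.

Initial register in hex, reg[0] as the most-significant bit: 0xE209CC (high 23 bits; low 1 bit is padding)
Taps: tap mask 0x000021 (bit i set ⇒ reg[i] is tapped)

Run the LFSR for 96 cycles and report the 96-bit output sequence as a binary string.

step | reg (before) | out | fb
   0 | 11100010000010011100110 | 1 | 1
   1 | 11000100000100111001101 | 1 | 0
   2 | 10001000001001110011010 | 1 | 1
   3 | 00010000010011100110101 | 0 | 0
   4 | 00100000100111001101010 | 0 | 0
   5 | 01000001001110011010100 | 0 | 0
   6 | 10000010011100110101000 | 1 | 1
   7 | 00000100111001101010001 | 0 | 1
   8 | 00001001110011010100011 | 0 | 0
   9 | 00010011100110101000110 | 0 | 0
  10 | 00100111001101010001100 | 0 | 1
  11 | 01001110011010100011001 | 0 | 1
  12 | 10011100110101000110011 | 1 | 0
  13 | 00111001101010001100110 | 0 | 0
  14 | 01110011010100011001100 | 0 | 0
  15 | 11100110101000110011000 | 1 | 0
  16 | 11001101010001100110000 | 1 | 0
  17 | 10011010100011001100000 | 1 | 1
  18 | 00110101000110011000001 | 0 | 1
  19 | 01101010001100110000011 | 0 | 0
  20 | 11010100011001100000110 | 1 | 0
  21 | 10101000110011000001100 | 1 | 1
  22 | 01010001100110000011001 | 0 | 0
  23 | 10100011001100000110010 | 1 | 1
  24 | 01000110011000001100101 | 0 | 1
  25 | 10001100110000011001011 | 1 | 0
  26 | 00011001100000110010110 | 0 | 0
  27 | 00110011000001100101100 | 0 | 0
  28 | 01100110000011001011000 | 0 | 1
  29 | 11001100000110010110001 | 1 | 0
  30 | 10011000001100101100010 | 1 | 1
  31 | 00110000011001011000101 | 0 | 0
  32 | 01100000110010110001010 | 0 | 0
  33 | 11000001100101100010100 | 1 | 1
  34 | 10000011001011000101001 | 1 | 1
  35 | 00000110010110001010011 | 0 | 1
  36 | 00001100101100010100111 | 0 | 1
  37 | 00011001011000101001111 | 0 | 0
  38 | 00110010110001010011110 | 0 | 0
  39 | 01100101100010100111100 | 0 | 1
  40 | 11001011000101001111001 | 1 | 1
  41 | 10010110001010011110011 | 1 | 0
  42 | 00101100010100111100110 | 0 | 1
  43 | 01011000101001111001101 | 0 | 0
  44 | 10110001010011110011010 | 1 | 1
  45 | 01100010100111100110101 | 0 | 0
  46 | 11000101001111001101010 | 1 | 0
  47 | 10001010011110011010100 | 1 | 1
  48 | 00010100111100110101001 | 0 | 1
  49 | 00101001111001101010011 | 0 | 0
  50 | 01010011110011010100110 | 0 | 0
  51 | 10100111100110101001100 | 1 | 0
  52 | 01001111001101010011000 | 0 | 1
  53 | 10011110011010100110001 | 1 | 0
  54 | 00111100110101001100010 | 0 | 1
  55 | 01111001101010011000101 | 0 | 0
  56 | 11110011010100110001010 | 1 | 1
  57 | 11100110101001100010101 | 1 | 0
  58 | 11001101010011000101010 | 1 | 0
  59 | 10011010100110001010100 | 1 | 1
  60 | 00110101001100010101001 | 0 | 1
  61 | 01101010011000101010011 | 0 | 0
  62 | 11010100110001010100110 | 1 | 0
  63 | 10101001100010101001100 | 1 | 1
  64 | 01010011000101010011001 | 0 | 0
  65 | 10100110001010100110010 | 1 | 0
  66 | 01001100010101001100100 | 0 | 1
  67 | 10011000101010011001001 | 1 | 1
  68 | 00110001010100110010011 | 0 | 0
  69 | 01100010101001100100110 | 0 | 0
  70 | 11000101010011001001100 | 1 | 0
  71 | 10001010100110010011000 | 1 | 1
  72 | 00010101001100100110001 | 0 | 1
  73 | 00101010011001001100011 | 0 | 0
  74 | 01010100110010011000110 | 0 | 1
  75 | 10101001100100110001101 | 1 | 1
  76 | 01010011001001100011011 | 0 | 0
  77 | 10100110010011000110110 | 1 | 0
  78 | 01001100100110001101100 | 0 | 1
  79 | 10011001001100011011001 | 1 | 1
  80 | 00110010011000110110011 | 0 | 0
  81 | 01100100110001101100110 | 0 | 1
  82 | 11001001100011011001101 | 1 | 1
  83 | 10010011000110110011011 | 1 | 1
  84 | 00100110001101100110111 | 0 | 1
  85 | 01001100011011001101111 | 0 | 1
  86 | 10011000110110011011111 | 1 | 1
  87 | 00110001101100110111111 | 0 | 0
  88 | 01100011011001101111110 | 0 | 0
  89 | 11000110110011011111100 | 1 | 0
  90 | 10001101100110111111000 | 1 | 0
  91 | 00011011001101111110000 | 0 | 0
  92 | 00110110011011111100000 | 0 | 1
  93 | 01101100110111111000001 | 0 | 1
  94 | 11011001101111110000011 | 1 | 1
  95 | 10110011011111100000111 | 1 | 1

111000100000100111001101010001100110000011001011000101001111001101010011000101010011001001100011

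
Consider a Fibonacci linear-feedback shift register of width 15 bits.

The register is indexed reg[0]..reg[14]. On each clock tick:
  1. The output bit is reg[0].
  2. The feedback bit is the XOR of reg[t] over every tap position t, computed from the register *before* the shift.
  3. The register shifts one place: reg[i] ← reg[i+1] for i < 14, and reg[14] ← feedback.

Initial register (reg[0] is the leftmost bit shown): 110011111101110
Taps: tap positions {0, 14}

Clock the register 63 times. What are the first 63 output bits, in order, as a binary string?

110011111101110100010101001011000011001110010000010001011100000

step | reg (before) | out | fb
   0 | 110011111101110 | 1 | 1
   1 | 100111111011101 | 1 | 0
   2 | 001111110111010 | 0 | 0
   3 | 011111101110100 | 0 | 0
   4 | 111111011101000 | 1 | 1
   5 | 111110111010001 | 1 | 0
   6 | 111101110100010 | 1 | 1
   7 | 111011101000101 | 1 | 0
   8 | 110111010001010 | 1 | 1
   9 | 101110100010101 | 1 | 0
  10 | 011101000101010 | 0 | 0
  11 | 111010001010100 | 1 | 1
  12 | 110100010101001 | 1 | 0
  13 | 101000101010010 | 1 | 1
  14 | 010001010100101 | 0 | 1
  15 | 100010101001011 | 1 | 0
  16 | 000101010010110 | 0 | 0
  17 | 001010100101100 | 0 | 0
  18 | 010101001011000 | 0 | 0
  19 | 101010010110000 | 1 | 1
  20 | 010100101100001 | 0 | 1
  21 | 101001011000011 | 1 | 0
  22 | 010010110000110 | 0 | 0
  23 | 100101100001100 | 1 | 1
  24 | 001011000011001 | 0 | 1
  25 | 010110000110011 | 0 | 1
  26 | 101100001100111 | 1 | 0
  27 | 011000011001110 | 0 | 0
  28 | 110000110011100 | 1 | 1
  29 | 100001100111001 | 1 | 0
  30 | 000011001110010 | 0 | 0
  31 | 000110011100100 | 0 | 0
  32 | 001100111001000 | 0 | 0
  33 | 011001110010000 | 0 | 0
  34 | 110011100100000 | 1 | 1
  35 | 100111001000001 | 1 | 0
  36 | 001110010000010 | 0 | 0
  37 | 011100100000100 | 0 | 0
  38 | 111001000001000 | 1 | 1
  39 | 110010000010001 | 1 | 0
  40 | 100100000100010 | 1 | 1
  41 | 001000001000101 | 0 | 1
  42 | 010000010001011 | 0 | 1
  43 | 100000100010111 | 1 | 0
  44 | 000001000101110 | 0 | 0
  45 | 000010001011100 | 0 | 0
  46 | 000100010111000 | 0 | 0
  47 | 001000101110000 | 0 | 0
  48 | 010001011100000 | 0 | 0
  49 | 100010111000000 | 1 | 1
  50 | 000101110000001 | 0 | 1
  51 | 001011100000011 | 0 | 1
  52 | 010111000000111 | 0 | 1
  53 | 101110000001111 | 1 | 0
  54 | 011100000011110 | 0 | 0
  55 | 111000000111100 | 1 | 1
  56 | 110000001111001 | 1 | 0
  57 | 100000011110010 | 1 | 1
  58 | 000000111100101 | 0 | 1
  59 | 000001111001011 | 0 | 1
  60 | 000011110010111 | 0 | 1
  61 | 000111100101111 | 0 | 1
  62 | 001111001011111 | 0 | 1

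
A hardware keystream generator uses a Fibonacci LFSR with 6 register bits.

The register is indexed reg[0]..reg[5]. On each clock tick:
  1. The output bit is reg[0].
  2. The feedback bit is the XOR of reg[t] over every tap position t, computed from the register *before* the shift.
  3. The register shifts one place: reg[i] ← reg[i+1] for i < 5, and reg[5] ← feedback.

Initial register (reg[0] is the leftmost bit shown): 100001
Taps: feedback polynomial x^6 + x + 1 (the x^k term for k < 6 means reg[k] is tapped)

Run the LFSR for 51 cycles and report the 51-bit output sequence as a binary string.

step | reg (before) | out | fb
   0 | 100001 | 1 | 1
   1 | 000011 | 0 | 0
   2 | 000110 | 0 | 0
   3 | 001100 | 0 | 0
   4 | 011000 | 0 | 1
   5 | 110001 | 1 | 0
   6 | 100010 | 1 | 1
   7 | 000101 | 0 | 0
   8 | 001010 | 0 | 0
   9 | 010100 | 0 | 1
  10 | 101001 | 1 | 1
  11 | 010011 | 0 | 1
  12 | 100111 | 1 | 1
  13 | 001111 | 0 | 0
  14 | 011110 | 0 | 1
  15 | 111101 | 1 | 0
  16 | 111010 | 1 | 0
  17 | 110100 | 1 | 0
  18 | 101000 | 1 | 1
  19 | 010001 | 0 | 1
  20 | 100011 | 1 | 1
  21 | 000111 | 0 | 0
  22 | 001110 | 0 | 0
  23 | 011100 | 0 | 1
  24 | 111001 | 1 | 0
  25 | 110010 | 1 | 0
  26 | 100100 | 1 | 1
  27 | 001001 | 0 | 0
  28 | 010010 | 0 | 1
  29 | 100101 | 1 | 1
  30 | 001011 | 0 | 0
  31 | 010110 | 0 | 1
  32 | 101101 | 1 | 1
  33 | 011011 | 0 | 1
  34 | 110111 | 1 | 0
  35 | 101110 | 1 | 1
  36 | 011101 | 0 | 1
  37 | 111011 | 1 | 0
  38 | 110110 | 1 | 0
  39 | 101100 | 1 | 1
  40 | 011001 | 0 | 1
  41 | 110011 | 1 | 0
  42 | 100110 | 1 | 1
  43 | 001101 | 0 | 0
  44 | 011010 | 0 | 1
  45 | 110101 | 1 | 0
  46 | 101010 | 1 | 1
  47 | 010101 | 0 | 1
  48 | 101011 | 1 | 1
  49 | 010111 | 0 | 1
  50 | 101111 | 1 | 1

100001100010100111101000111001001011011101100110101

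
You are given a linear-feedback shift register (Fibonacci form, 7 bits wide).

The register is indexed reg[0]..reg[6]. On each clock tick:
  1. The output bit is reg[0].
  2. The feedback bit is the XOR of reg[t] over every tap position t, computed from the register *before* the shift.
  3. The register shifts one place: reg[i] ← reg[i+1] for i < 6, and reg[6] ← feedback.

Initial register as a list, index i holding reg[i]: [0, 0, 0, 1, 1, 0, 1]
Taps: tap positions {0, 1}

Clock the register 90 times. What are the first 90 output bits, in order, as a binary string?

000110100101110111001100101010111111100000010000011000010100011110010001011001110101001111

k : reg_k → out_k, fb_k
0: 0001101 → 0, fb=0
1: 0011010 → 0, fb=0
2: 0110100 → 0, fb=1
3: 1101001 → 1, fb=0
4: 1010010 → 1, fb=1
5: 0100101 → 0, fb=1
6: 1001011 → 1, fb=1
7: 0010111 → 0, fb=0
8: 0101110 → 0, fb=1
9: 1011101 → 1, fb=1
10: 0111011 → 0, fb=1
11: 1110111 → 1, fb=0
12: 1101110 → 1, fb=0
13: 1011100 → 1, fb=1
14: 0111001 → 0, fb=1
15: 1110011 → 1, fb=0
16: 1100110 → 1, fb=0
17: 1001100 → 1, fb=1
18: 0011001 → 0, fb=0
19: 0110010 → 0, fb=1
20: 1100101 → 1, fb=0
21: 1001010 → 1, fb=1
22: 0010101 → 0, fb=0
23: 0101010 → 0, fb=1
24: 1010101 → 1, fb=1
25: 0101011 → 0, fb=1
26: 1010111 → 1, fb=1
27: 0101111 → 0, fb=1
28: 1011111 → 1, fb=1
29: 0111111 → 0, fb=1
30: 1111111 → 1, fb=0
31: 1111110 → 1, fb=0
32: 1111100 → 1, fb=0
33: 1111000 → 1, fb=0
34: 1110000 → 1, fb=0
35: 1100000 → 1, fb=0
36: 1000000 → 1, fb=1
37: 0000001 → 0, fb=0
38: 0000010 → 0, fb=0
39: 0000100 → 0, fb=0
40: 0001000 → 0, fb=0
41: 0010000 → 0, fb=0
42: 0100000 → 0, fb=1
43: 1000001 → 1, fb=1
44: 0000011 → 0, fb=0
45: 0000110 → 0, fb=0
46: 0001100 → 0, fb=0
47: 0011000 → 0, fb=0
48: 0110000 → 0, fb=1
49: 1100001 → 1, fb=0
50: 1000010 → 1, fb=1
51: 0000101 → 0, fb=0
52: 0001010 → 0, fb=0
53: 0010100 → 0, fb=0
54: 0101000 → 0, fb=1
55: 1010001 → 1, fb=1
56: 0100011 → 0, fb=1
57: 1000111 → 1, fb=1
58: 0001111 → 0, fb=0
59: 0011110 → 0, fb=0
60: 0111100 → 0, fb=1
61: 1111001 → 1, fb=0
62: 1110010 → 1, fb=0
63: 1100100 → 1, fb=0
64: 1001000 → 1, fb=1
65: 0010001 → 0, fb=0
66: 0100010 → 0, fb=1
67: 1000101 → 1, fb=1
68: 0001011 → 0, fb=0
69: 0010110 → 0, fb=0
70: 0101100 → 0, fb=1
71: 1011001 → 1, fb=1
72: 0110011 → 0, fb=1
73: 1100111 → 1, fb=0
74: 1001110 → 1, fb=1
75: 0011101 → 0, fb=0
76: 0111010 → 0, fb=1
77: 1110101 → 1, fb=0
78: 1101010 → 1, fb=0
79: 1010100 → 1, fb=1
80: 0101001 → 0, fb=1
81: 1010011 → 1, fb=1
82: 0100111 → 0, fb=1
83: 1001111 → 1, fb=1
84: 0011111 → 0, fb=0
85: 0111110 → 0, fb=1
86: 1111101 → 1, fb=0
87: 1111010 → 1, fb=0
88: 1110100 → 1, fb=0
89: 1101000 → 1, fb=0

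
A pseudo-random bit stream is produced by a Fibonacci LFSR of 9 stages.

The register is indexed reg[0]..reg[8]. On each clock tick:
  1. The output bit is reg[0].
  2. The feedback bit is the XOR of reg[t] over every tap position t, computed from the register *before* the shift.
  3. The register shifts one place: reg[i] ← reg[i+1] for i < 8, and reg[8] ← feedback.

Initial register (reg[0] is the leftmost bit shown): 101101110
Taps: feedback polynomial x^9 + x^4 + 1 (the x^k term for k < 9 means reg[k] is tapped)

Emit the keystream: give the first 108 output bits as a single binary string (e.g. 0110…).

101101110110000010110101111101010101000000101001010111100101110111000000111001110100100111101011101010001001

tick  register→output (feedback)
  0  101101110→1 (1)
  1  011011101→0 (1)
  2  110111011→1 (0)
  3  101110110→1 (0)
  4  011101100→0 (0)
  5  111011000→1 (0)
  6  110110000→1 (0)
  7  101100000→1 (1)
  8  011000001→0 (0)
  9  110000010→1 (1)
 10  100000101→1 (1)
 11  000001011→0 (0)
 12  000010110→0 (1)
 13  000101101→0 (0)
 14  001011010→0 (1)
 15  010110101→0 (1)
 16  101101011→1 (1)
 17  011010111→0 (1)
 18  110101111→1 (1)
 19  101011111→1 (0)
 20  010111110→0 (1)
 21  101111101→1 (0)
 22  011111010→0 (1)
 23  111110101→1 (0)
 24  111101010→1 (1)
 25  111010101→1 (0)
 26  110101010→1 (1)
 27  101010101→1 (0)
 28  010101010→0 (0)
 29  101010100→1 (0)
 30  010101000→0 (0)
 31  101010000→1 (0)
 32  010100000→0 (0)
 33  101000000→1 (1)
 34  010000001→0 (0)
 35  100000010→1 (1)
 36  000000101→0 (0)
 37  000001010→0 (0)
 38  000010100→0 (1)
 39  000101001→0 (0)
 40  001010010→0 (1)
 41  010100101→0 (0)
 42  101001010→1 (1)
 43  010010101→0 (1)
 44  100101011→1 (1)
 45  001010111→0 (1)
 46  010101111→0 (0)
 47  101011110→1 (0)
 48  010111100→0 (1)
 49  101111001→1 (0)
 50  011110010→0 (1)
 51  111100101→1 (1)
 52  111001011→1 (1)
 53  110010111→1 (0)
 54  100101110→1 (1)
 55  001011101→0 (1)
 56  010111011→0 (1)
 57  101110111→1 (0)
 58  011101110→0 (0)
 59  111011100→1 (0)
 60  110111000→1 (0)
 61  101110000→1 (0)
 62  011100000→0 (0)
 63  111000000→1 (1)
 64  110000001→1 (1)
 65  100000011→1 (1)
 66  000000111→0 (0)
 67  000001110→0 (0)
 68  000011100→0 (1)
 69  000111001→0 (1)
 70  001110011→0 (1)
 71  011100111→0 (0)
 72  111001110→1 (1)
 73  110011101→1 (0)
 74  100111010→1 (0)
 75  001110100→0 (1)
 76  011101001→0 (0)
 77  111010010→1 (0)
 78  110100100→1 (1)
 79  101001001→1 (1)
 80  010010011→0 (1)
 81  100100111→1 (1)
 82  001001111→0 (0)
 83  010011110→0 (1)
 84  100111101→1 (0)
 85  001111010→0 (1)
 86  011110101→0 (1)
 87  111101011→1 (1)
 88  111010111→1 (0)
 89  110101110→1 (1)
 90  101011101→1 (0)
 91  010111010→0 (1)
 92  101110101→1 (0)
 93  011101010→0 (0)
 94  111010100→1 (0)
 95  110101000→1 (1)
 96  101010001→1 (0)
 97  010100010→0 (0)
 98  101000100→1 (1)
 99  010001001→0 (0)
100  100010010→1 (0)
101  000100100→0 (0)
102  001001000→0 (0)
103  010010000→0 (1)
104  100100001→1 (1)
105  001000011→0 (0)
106  010000110→0 (0)
107  100001100→1 (1)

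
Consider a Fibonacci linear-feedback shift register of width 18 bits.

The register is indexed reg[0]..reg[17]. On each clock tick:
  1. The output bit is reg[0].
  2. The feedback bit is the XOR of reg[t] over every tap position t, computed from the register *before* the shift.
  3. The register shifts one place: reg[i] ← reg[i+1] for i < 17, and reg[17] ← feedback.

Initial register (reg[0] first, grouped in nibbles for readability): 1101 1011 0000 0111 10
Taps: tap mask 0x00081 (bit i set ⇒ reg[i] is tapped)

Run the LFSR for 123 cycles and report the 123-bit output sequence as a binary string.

110110110000011110010110001100110010001111101000101101011110110010010000111010010011100100011101011011011110101011100110001

step | reg (before) | out | fb
   0 | 110110110000011110 | 1 | 0
   1 | 101101100000111100 | 1 | 1
   2 | 011011000001111001 | 0 | 0
   3 | 110110000011110010 | 1 | 1
   4 | 101100000111100101 | 1 | 1
   5 | 011000001111001011 | 0 | 0
   6 | 110000011110010110 | 1 | 0
   7 | 100000111100101100 | 1 | 0
   8 | 000001111001011000 | 0 | 1
   9 | 000011110010110001 | 0 | 1
  10 | 000111100101100011 | 0 | 0
  11 | 001111001011000110 | 0 | 0
  12 | 011110010110001100 | 0 | 1
  13 | 111100101100011001 | 1 | 1
  14 | 111001011000110011 | 1 | 0
  15 | 110010110001100110 | 1 | 0
  16 | 100101100011001100 | 1 | 1
  17 | 001011000110011001 | 0 | 0
  18 | 010110001100110010 | 0 | 0
  19 | 101100011001100100 | 1 | 0
  20 | 011000110011001000 | 0 | 1
  21 | 110001100110010001 | 1 | 1
  22 | 100011001100100011 | 1 | 1
  23 | 000110011001000111 | 0 | 1
  24 | 001100110010001111 | 0 | 1
  25 | 011001100100011111 | 0 | 0
  26 | 110011001000111110 | 1 | 1
  27 | 100110010001111101 | 1 | 0
  28 | 001100100011111010 | 0 | 0
  29 | 011001000111110100 | 0 | 0
  30 | 110010001111101000 | 1 | 1
  31 | 100100011111010001 | 1 | 0
  32 | 001000111110100010 | 0 | 1
  33 | 010001111101000101 | 0 | 1
  34 | 100011111010001011 | 1 | 0
  35 | 000111110100010110 | 0 | 1
  36 | 001111101000101101 | 0 | 0
  37 | 011111010001011010 | 0 | 1
  38 | 111110100010110101 | 1 | 1
  39 | 111101000101101011 | 1 | 1
  40 | 111010001011010111 | 1 | 1
  41 | 110100010110101111 | 1 | 0
  42 | 101000101101011110 | 1 | 1
  43 | 010001011010111101 | 0 | 1
  44 | 100010110101111011 | 1 | 0
  45 | 000101101011110110 | 0 | 0
  46 | 001011010111101100 | 0 | 1
  47 | 010110101111011001 | 0 | 0
  48 | 101101011110110010 | 1 | 0
  49 | 011010111101100100 | 0 | 1
  50 | 110101111011001001 | 1 | 0
  51 | 101011110110010010 | 1 | 0
  52 | 010111101100100100 | 0 | 0
  53 | 101111011001001000 | 1 | 0
  54 | 011110110010010000 | 0 | 1
  55 | 111101100100100001 | 1 | 1
  56 | 111011001001000011 | 1 | 1
  57 | 110110010010000111 | 1 | 0
  58 | 101100100100001110 | 1 | 1
  59 | 011001001000011101 | 0 | 0
  60 | 110010010000111010 | 1 | 0
  61 | 100100100001110100 | 1 | 1
  62 | 001001000011101001 | 0 | 0
  63 | 010010000111010010 | 0 | 0
  64 | 100100001110100100 | 1 | 1
  65 | 001000011101001001 | 0 | 1
  66 | 010000111010010011 | 0 | 1
  67 | 100001110100100111 | 1 | 0
  68 | 000011101001001110 | 0 | 0
  69 | 000111010010011100 | 0 | 1
  70 | 001110100100111001 | 0 | 0
  71 | 011101001001110010 | 0 | 0
  72 | 111010010011100100 | 1 | 0
  73 | 110100100111001000 | 1 | 1
  74 | 101001001110010001 | 1 | 1
  75 | 010010011100100011 | 0 | 1
  76 | 100100111001000111 | 1 | 0
  77 | 001001110010001110 | 0 | 1
  78 | 010011100100011101 | 0 | 0
  79 | 100111001000111010 | 1 | 1
  80 | 001110010001110101 | 0 | 1
  81 | 011100100011101011 | 0 | 0
  82 | 111001000111010110 | 1 | 1
  83 | 110010001110101101 | 1 | 1
  84 | 100100011101011011 | 1 | 0
  85 | 001000111010110110 | 0 | 1
  86 | 010001110101101101 | 0 | 1
  87 | 100011101011011011 | 1 | 1
  88 | 000111010110110111 | 0 | 1
  89 | 001110101101101111 | 0 | 0
  90 | 011101011011011110 | 0 | 1
  91 | 111010110110111101 | 1 | 0
  92 | 110101101101111010 | 1 | 1
  93 | 101011011011110101 | 1 | 0
  94 | 010110110111101010 | 0 | 1
  95 | 101101101111010101 | 1 | 1
  96 | 011011011110101011 | 0 | 1
  97 | 110110111101010111 | 1 | 0
  98 | 101101111010101110 | 1 | 0
  99 | 011011110101011100 | 0 | 1
 100 | 110111101010111001 | 1 | 1
 101 | 101111010101110011 | 1 | 0
 102 | 011110101011100110 | 0 | 0
 103 | 111101010111001100 | 1 | 0
 104 | 111010101110011000 | 1 | 1
 105 | 110101011100110001 | 1 | 0
 106 | 101010111001100010 | 1 | 0
 107 | 010101110011000100 | 0 | 1
 108 | 101011100110001001 | 1 | 1
 109 | 010111001100010011 | 0 | 0
 110 | 101110011000100110 | 1 | 0
 111 | 011100110001001100 | 0 | 1
 112 | 111001100010011001 | 1 | 1
 113 | 110011000100110011 | 1 | 1
 114 | 100110001001100111 | 1 | 1
 115 | 001100010011001111 | 0 | 1
 116 | 011000100110011111 | 0 | 0
 117 | 110001001100111110 | 1 | 1
 118 | 100010011001111101 | 1 | 0
 119 | 000100110011111010 | 0 | 1
 120 | 001001100111110101 | 0 | 0
 121 | 010011001111101010 | 0 | 0
 122 | 100110011111010100 | 1 | 0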